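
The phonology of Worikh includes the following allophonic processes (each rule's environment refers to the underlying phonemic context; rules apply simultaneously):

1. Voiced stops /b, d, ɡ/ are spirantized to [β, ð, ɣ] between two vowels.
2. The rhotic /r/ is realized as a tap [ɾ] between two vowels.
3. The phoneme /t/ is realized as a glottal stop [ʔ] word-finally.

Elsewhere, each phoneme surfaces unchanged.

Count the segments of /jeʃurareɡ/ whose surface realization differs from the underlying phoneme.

Segments that undergo a rule: /r/ → [ɾ] (rule 2); /r/ → [ɾ] (rule 2).
All other segments surface unchanged.

2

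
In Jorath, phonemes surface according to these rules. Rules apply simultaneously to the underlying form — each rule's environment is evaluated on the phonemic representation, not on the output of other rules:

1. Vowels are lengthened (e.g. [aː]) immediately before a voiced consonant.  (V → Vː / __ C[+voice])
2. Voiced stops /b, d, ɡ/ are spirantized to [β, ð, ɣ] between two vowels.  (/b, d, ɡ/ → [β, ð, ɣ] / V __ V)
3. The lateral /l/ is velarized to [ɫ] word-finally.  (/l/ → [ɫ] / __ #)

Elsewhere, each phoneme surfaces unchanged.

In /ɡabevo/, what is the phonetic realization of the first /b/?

/b/ meets the environment for rule 2 (between two vowels) → [β].

[β]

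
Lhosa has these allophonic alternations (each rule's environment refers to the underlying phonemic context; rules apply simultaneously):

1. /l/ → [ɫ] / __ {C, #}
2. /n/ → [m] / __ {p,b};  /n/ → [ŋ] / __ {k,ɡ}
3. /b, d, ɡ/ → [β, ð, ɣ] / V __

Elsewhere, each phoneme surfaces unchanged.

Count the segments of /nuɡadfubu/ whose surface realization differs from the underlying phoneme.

Segments that undergo a rule: /ɡ/ → [ɣ] (rule 3); /d/ → [ð] (rule 3); /b/ → [β] (rule 3).
All other segments surface unchanged.

3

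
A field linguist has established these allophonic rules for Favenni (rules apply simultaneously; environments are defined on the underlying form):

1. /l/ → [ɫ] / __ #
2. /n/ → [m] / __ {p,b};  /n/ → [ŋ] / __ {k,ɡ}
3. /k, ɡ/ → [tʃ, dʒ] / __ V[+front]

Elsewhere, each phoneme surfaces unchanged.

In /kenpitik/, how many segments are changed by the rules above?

Segments that undergo a rule: /k/ → [tʃ] (rule 3); /n/ → [m] (rule 2).
All other segments surface unchanged.

2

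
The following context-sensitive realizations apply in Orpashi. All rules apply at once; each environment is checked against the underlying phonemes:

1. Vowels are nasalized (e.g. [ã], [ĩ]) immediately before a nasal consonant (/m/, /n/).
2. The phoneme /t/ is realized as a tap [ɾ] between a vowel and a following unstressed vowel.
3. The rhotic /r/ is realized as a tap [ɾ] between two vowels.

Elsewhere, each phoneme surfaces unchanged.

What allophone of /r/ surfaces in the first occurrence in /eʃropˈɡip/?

[r]

/r/ — between /ʃ/ and /o/; rule 3 does not apply here → [r].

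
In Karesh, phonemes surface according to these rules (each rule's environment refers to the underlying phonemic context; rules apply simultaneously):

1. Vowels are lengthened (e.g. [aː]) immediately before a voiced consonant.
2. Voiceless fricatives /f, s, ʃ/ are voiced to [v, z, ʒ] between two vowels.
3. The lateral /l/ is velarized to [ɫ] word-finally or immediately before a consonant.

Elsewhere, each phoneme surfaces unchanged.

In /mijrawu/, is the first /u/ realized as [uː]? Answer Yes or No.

No

/u/ (word-final) is in the target of rule 1 but the environment (before a voiced consonant) is not met → [u].
The actual realization is [u], not [uː].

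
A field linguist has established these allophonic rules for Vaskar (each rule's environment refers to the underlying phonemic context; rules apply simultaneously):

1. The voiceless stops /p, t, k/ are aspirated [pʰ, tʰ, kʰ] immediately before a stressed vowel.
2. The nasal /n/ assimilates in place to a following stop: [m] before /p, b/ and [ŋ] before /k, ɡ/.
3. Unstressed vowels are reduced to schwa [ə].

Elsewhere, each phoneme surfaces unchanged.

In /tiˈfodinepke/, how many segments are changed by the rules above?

4

Segments that undergo a rule: /i/ → [ə] (rule 3); /i/ → [ə] (rule 3); /e/ → [ə] (rule 3); /e/ → [ə] (rule 3).
All other segments surface unchanged.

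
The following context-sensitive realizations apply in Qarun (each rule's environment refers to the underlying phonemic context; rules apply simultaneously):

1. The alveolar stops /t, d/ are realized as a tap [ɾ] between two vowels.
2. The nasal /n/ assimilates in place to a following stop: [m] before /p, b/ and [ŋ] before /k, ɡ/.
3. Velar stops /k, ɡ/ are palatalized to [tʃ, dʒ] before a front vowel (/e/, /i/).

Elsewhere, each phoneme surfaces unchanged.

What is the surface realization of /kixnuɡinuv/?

/k/ (word-initial) occurs before a front vowel → [tʃ] by rule 3.
/i/ (between /k/ and /x/) is unaffected → [i].
/x/ — not in any rule's target class → [x].
/n/ (between /x/ and /u/) fails the environment for rule 2, so it stays [n].
/u/ (between /n/ and /ɡ/) is unaffected → [u].
/ɡ/ (between /u/ and /i/): before a front vowel, so rule 3 applies → [dʒ].
/i/ — not in any rule's target class → [i].
/n/ (between /i/ and /u/) is in the target of rule 2 but the environment (before a labial or velar stop) is not met → [n].
/u/ (between /n/ and /v/): no rule targets it → [u].
/v/ (word-final): no rule targets it → [v].

[tʃixnudʒinuv]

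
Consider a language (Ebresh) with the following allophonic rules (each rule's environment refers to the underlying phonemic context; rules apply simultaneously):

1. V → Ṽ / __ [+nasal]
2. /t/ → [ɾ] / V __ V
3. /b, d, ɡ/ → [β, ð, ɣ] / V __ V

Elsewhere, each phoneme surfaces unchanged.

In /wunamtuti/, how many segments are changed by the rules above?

Segments that undergo a rule: /u/ → [ũ] (rule 1); /a/ → [ã] (rule 1); /t/ → [ɾ] (rule 2).
All other segments surface unchanged.

3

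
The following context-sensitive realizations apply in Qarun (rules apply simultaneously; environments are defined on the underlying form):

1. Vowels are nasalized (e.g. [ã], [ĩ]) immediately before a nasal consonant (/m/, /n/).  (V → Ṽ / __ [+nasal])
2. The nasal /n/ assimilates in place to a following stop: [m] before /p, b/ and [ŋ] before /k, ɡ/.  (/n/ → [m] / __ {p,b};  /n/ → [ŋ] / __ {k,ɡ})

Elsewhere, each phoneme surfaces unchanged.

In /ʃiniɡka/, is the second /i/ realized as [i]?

Yes

/i/ (between /n/ and /ɡ/): rule 1 targets it, but not before a nasal consonant → unchanged [i].
The actual realization is [i], which matches [i].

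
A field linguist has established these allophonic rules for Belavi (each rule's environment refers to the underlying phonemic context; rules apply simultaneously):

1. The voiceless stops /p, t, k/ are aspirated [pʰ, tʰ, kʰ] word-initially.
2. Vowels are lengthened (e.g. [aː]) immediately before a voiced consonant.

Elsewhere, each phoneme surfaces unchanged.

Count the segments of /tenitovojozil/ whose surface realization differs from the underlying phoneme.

6

Segments that undergo a rule: /t/ → [tʰ] (rule 1); /e/ → [eː] (rule 2); /o/ → [oː] (rule 2); /o/ → [oː] (rule 2); /o/ → [oː] (rule 2); /i/ → [iː] (rule 2).
All other segments surface unchanged.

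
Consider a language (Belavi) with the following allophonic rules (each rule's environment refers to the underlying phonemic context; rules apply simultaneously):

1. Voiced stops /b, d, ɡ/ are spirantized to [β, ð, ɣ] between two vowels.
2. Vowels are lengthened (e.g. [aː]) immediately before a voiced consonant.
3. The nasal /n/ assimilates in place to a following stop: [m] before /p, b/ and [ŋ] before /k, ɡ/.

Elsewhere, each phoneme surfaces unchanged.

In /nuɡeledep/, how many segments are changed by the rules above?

Segments that undergo a rule: /u/ → [uː] (rule 2); /ɡ/ → [ɣ] (rule 1); /e/ → [eː] (rule 2); /e/ → [eː] (rule 2); /d/ → [ð] (rule 1).
All other segments surface unchanged.

5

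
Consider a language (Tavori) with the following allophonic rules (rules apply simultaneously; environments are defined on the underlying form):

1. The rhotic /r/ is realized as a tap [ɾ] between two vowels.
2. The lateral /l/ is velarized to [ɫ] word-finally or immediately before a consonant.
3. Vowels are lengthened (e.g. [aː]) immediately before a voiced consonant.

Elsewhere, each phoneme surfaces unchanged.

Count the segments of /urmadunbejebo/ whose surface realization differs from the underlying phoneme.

5

Segments that undergo a rule: /u/ → [uː] (rule 3); /a/ → [aː] (rule 3); /u/ → [uː] (rule 3); /e/ → [eː] (rule 3); /e/ → [eː] (rule 3).
All other segments surface unchanged.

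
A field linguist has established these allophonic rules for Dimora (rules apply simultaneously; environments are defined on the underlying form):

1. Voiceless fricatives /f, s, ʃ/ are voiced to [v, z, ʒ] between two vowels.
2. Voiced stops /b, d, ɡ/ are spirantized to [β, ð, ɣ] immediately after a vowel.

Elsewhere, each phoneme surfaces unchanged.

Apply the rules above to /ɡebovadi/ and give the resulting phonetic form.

/ɡ/ (word-initial) is in the target of rule 2 but the environment (immediately after a vowel) is not met → [ɡ].
/b/ — between /e/ and /o/, immediately after a vowel — surfaces as [β] (rule 2).
/d/ — between /a/ and /i/, immediately after a vowel — surfaces as [ð] (rule 2).

[ɡeβovaði]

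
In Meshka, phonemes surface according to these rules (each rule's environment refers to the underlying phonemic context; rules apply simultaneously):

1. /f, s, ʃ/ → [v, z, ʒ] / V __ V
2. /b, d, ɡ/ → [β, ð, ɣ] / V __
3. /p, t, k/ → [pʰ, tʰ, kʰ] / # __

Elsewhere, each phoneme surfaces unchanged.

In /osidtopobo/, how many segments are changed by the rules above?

3

Segments that undergo a rule: /s/ → [z] (rule 1); /d/ → [ð] (rule 2); /b/ → [β] (rule 2).
All other segments surface unchanged.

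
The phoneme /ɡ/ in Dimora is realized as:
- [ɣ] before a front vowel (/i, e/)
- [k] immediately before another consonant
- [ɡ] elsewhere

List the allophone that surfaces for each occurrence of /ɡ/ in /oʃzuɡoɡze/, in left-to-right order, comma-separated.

[ɡ], [k]

Occurrence 1 (position 5): no conditioning environment matches → elsewhere allophone [ɡ].
Occurrence 2 (position 7): immediately before another consonant → [k].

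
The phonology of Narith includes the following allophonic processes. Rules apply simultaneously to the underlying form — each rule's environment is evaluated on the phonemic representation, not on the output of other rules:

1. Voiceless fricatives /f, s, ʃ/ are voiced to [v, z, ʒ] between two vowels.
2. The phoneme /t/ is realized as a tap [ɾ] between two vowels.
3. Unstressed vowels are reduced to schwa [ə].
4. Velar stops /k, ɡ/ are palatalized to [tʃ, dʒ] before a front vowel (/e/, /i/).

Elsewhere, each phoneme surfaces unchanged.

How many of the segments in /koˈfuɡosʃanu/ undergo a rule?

Segments that undergo a rule: /o/ → [ə] (rule 3); /f/ → [v] (rule 1); /o/ → [ə] (rule 3); /a/ → [ə] (rule 3); /u/ → [ə] (rule 3).
All other segments surface unchanged.

5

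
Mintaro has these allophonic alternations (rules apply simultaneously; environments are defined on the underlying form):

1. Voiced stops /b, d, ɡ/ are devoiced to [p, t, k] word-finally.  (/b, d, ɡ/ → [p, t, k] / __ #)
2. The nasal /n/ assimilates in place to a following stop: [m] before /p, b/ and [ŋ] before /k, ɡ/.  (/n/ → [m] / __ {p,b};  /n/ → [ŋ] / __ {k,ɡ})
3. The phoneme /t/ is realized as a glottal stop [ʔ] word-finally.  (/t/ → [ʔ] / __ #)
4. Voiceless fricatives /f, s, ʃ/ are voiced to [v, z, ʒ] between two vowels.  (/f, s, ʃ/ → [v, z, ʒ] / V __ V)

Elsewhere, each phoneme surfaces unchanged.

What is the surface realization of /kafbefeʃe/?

/k/ (word-initial): no rule targets it → [k].
/a/ (between /k/ and /f/) is unaffected → [a].
/f/ (between /a/ and /b/): rule 4 targets it, but not between two vowels → unchanged [f].
/b/ — between /f/ and /e/; rule 1 does not apply here → [b].
/e/ (between /b/ and /f/) is unaffected → [e].
/f/ (between /e/ and /e/) occurs between two vowels → [v] by rule 4.
/e/ (between /f/ and /ʃ/): no rule targets it → [e].
/ʃ/ (between /e/ and /e/): between two vowels, so rule 4 applies → [ʒ].
/e/ — not in any rule's target class → [e].

[kafbeveʒe]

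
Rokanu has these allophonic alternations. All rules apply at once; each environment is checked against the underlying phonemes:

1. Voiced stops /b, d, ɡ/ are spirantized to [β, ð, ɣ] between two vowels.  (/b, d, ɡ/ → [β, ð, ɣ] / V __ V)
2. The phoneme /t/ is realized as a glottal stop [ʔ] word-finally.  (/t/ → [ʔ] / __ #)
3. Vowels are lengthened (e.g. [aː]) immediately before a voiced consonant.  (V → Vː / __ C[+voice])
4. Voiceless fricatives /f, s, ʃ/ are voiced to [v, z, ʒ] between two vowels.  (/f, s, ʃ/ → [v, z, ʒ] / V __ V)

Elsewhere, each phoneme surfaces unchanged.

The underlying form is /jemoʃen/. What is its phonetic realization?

[jeːmoʒeːn]

/e/ — between /j/ and /m/, before a voiced consonant — surfaces as [eː] (rule 3).
/o/ — between /m/ and /ʃ/; rule 3 does not apply here → [o].
/ʃ/ — between /o/ and /e/, between two vowels — surfaces as [ʒ] (rule 4).
Rule 3 applies to /e/ (between /ʃ/ and /n/: before a voiced consonant) → [eː].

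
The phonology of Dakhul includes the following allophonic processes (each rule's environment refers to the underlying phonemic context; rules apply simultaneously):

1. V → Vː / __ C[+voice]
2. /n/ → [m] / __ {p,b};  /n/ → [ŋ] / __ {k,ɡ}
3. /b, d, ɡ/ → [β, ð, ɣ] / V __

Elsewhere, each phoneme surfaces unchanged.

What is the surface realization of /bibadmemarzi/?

[biːβaːðmeːmaːrzi]

/b/ (word-initial) fails the environment for rule 3, so it stays [b].
/i/ (between /b/ and /b/): before a voiced consonant, so rule 1 applies → [iː].
Rule 3 applies to /b/ (between /i/ and /a/: immediately after a vowel) → [β].
/a/ meets the environment for rule 1 (before a voiced consonant) → [aː].
/d/ meets the environment for rule 3 (immediately after a vowel) → [ð].
/m/ (between /d/ and /e/) is unaffected → [m].
Rule 1 applies to /e/ (between /m/ and /m/: before a voiced consonant) → [eː].
/m/ (between /e/ and /a/) is unaffected → [m].
Rule 1 applies to /a/ (between /m/ and /r/: before a voiced consonant) → [aː].
/r/ stays [r].
/z/ stays [z].
/i/ (word-final) fails the environment for rule 1, so it stays [i].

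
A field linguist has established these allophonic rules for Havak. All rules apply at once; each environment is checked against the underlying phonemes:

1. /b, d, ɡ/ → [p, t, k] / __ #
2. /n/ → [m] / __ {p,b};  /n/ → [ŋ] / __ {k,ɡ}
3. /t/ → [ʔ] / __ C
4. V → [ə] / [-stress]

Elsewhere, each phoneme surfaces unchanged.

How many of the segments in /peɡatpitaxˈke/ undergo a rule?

5

Segments that undergo a rule: /e/ → [ə] (rule 4); /a/ → [ə] (rule 4); /t/ → [ʔ] (rule 3); /i/ → [ə] (rule 4); /a/ → [ə] (rule 4).
All other segments surface unchanged.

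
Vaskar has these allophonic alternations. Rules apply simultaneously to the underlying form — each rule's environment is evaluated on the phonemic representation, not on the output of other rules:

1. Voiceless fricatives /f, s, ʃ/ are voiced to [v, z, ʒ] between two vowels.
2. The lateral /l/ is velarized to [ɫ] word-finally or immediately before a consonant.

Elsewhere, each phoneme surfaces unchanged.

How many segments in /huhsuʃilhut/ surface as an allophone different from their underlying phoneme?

Segments that undergo a rule: /ʃ/ → [ʒ] (rule 1); /l/ → [ɫ] (rule 2).
All other segments surface unchanged.

2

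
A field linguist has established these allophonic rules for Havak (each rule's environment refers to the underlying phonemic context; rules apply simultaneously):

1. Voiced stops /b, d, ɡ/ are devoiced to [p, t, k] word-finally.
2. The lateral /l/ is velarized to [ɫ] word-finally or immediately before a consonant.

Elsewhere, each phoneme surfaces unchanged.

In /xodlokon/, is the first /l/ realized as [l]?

Yes

/l/ (between /d/ and /o/) is in the target of rule 2 but the environment (word-finally or immediately before a consonant) is not met → [l].
The actual realization is [l], which matches [l].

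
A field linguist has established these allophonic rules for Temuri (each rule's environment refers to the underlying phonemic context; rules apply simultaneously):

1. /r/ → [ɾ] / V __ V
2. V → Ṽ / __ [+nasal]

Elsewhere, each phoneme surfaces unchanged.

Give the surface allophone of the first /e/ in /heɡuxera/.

[e]

/e/ (between /h/ and /ɡ/) fails the environment for rule 2, so it stays [e].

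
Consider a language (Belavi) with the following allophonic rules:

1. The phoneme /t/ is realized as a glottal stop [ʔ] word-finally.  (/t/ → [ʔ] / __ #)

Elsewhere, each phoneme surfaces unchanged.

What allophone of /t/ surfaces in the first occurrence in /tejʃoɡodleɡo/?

[t]

/t/ (word-initial): rule 1 targets it, but not word-finally → unchanged [t].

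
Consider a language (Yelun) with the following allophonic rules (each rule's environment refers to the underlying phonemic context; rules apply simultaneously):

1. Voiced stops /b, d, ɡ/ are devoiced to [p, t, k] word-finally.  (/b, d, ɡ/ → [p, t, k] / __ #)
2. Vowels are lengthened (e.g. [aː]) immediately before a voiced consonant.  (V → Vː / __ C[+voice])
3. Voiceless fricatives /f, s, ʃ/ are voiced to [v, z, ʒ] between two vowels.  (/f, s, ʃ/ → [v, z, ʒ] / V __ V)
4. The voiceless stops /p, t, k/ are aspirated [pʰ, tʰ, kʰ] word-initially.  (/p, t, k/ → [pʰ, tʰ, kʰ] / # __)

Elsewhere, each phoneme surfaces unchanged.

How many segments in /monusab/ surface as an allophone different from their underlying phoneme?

Segments that undergo a rule: /o/ → [oː] (rule 2); /s/ → [z] (rule 3); /a/ → [aː] (rule 2); /b/ → [p] (rule 1).
All other segments surface unchanged.

4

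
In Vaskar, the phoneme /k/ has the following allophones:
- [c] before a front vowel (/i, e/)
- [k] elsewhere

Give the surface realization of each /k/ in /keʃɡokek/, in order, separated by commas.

Occurrence 1 (position 1): before a front vowel → [c].
Occurrence 2 (position 6): before a front vowel → [c].
Occurrence 3 (position 8): no conditioning environment matches → elsewhere allophone [k].

[c], [c], [k]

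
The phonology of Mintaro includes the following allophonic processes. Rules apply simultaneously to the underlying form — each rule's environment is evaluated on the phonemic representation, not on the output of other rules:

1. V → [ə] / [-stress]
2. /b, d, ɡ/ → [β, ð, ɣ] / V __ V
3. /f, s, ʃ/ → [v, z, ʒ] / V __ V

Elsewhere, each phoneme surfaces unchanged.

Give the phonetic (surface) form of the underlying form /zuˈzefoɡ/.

/z/ stays [z].
/u/ meets the environment for rule 1 (in an unstressed syllable) → [ə].
/z/ stays [z].
/e/ (between /z/ and /f/): rule 1 targets it, but not in an unstressed syllable → unchanged [e].
/f/ meets the environment for rule 3 (between two vowels) → [v].
/o/ meets the environment for rule 1 (in an unstressed syllable) → [ə].
/ɡ/ (word-final): rule 2 targets it, but not between two vowels → unchanged [ɡ].

[zəˈzevəɡ]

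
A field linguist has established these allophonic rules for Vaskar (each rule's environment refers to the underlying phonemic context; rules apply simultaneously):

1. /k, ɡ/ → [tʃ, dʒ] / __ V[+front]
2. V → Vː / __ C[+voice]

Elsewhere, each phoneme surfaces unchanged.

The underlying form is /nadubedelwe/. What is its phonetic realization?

[naːduːbeːdeːlwe]

/a/ (between /n/ and /d/) occurs before a voiced consonant → [aː] by rule 2.
/u/ (between /d/ and /b/) occurs before a voiced consonant → [uː] by rule 2.
/e/ (between /b/ and /d/) occurs before a voiced consonant → [eː] by rule 2.
/e/ (between /d/ and /l/) occurs before a voiced consonant → [eː] by rule 2.
/e/ (word-final) fails the environment for rule 2, so it stays [e].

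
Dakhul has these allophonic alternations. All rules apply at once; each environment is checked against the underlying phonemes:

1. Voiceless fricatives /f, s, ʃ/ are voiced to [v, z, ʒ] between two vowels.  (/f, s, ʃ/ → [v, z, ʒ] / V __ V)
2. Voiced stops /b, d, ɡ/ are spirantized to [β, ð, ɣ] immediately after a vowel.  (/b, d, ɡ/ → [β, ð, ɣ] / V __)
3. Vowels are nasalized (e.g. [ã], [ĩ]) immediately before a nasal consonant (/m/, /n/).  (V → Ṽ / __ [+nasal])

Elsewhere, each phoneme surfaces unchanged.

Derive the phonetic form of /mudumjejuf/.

[muðũmjejuf]

/m/ stays [m].
/u/ (between /m/ and /d/) is in the target of rule 3 but the environment (before a nasal consonant) is not met → [u].
/d/ (between /u/ and /u/): immediately after a vowel, so rule 2 applies → [ð].
/u/ — between /d/ and /m/, before a nasal consonant — surfaces as [ũ] (rule 3).
/m/ — not in any rule's target class → [m].
/j/ — not in any rule's target class → [j].
/e/ (between /j/ and /j/): rule 3 targets it, but not before a nasal consonant → unchanged [e].
/j/ stays [j].
/u/ — between /j/ and /f/; rule 3 does not apply here → [u].
/f/ (word-final): rule 1 targets it, but not between two vowels → unchanged [f].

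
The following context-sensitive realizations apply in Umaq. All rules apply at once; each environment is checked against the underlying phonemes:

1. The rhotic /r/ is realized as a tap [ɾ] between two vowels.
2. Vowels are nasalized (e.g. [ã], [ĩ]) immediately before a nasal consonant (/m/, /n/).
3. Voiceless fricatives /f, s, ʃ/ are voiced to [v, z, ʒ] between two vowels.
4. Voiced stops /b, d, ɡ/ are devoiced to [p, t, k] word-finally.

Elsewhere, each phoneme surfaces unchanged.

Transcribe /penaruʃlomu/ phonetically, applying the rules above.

[pẽnaɾuʃlõmu]

/p/ (word-initial): no rule targets it → [p].
/e/ (between /p/ and /n/) occurs before a nasal consonant → [ẽ] by rule 2.
/n/ stays [n].
/a/ — between /n/ and /r/; rule 2 does not apply here → [a].
/r/ (between /a/ and /u/) occurs between two vowels → [ɾ] by rule 1.
/u/ — between /r/ and /ʃ/; rule 2 does not apply here → [u].
/ʃ/ — between /u/ and /l/; rule 3 does not apply here → [ʃ].
/l/ stays [l].
/o/ meets the environment for rule 2 (before a nasal consonant) → [õ].
/m/ (between /o/ and /u/) is unaffected → [m].
/u/ (word-final) is in the target of rule 2 but the environment (before a nasal consonant) is not met → [u].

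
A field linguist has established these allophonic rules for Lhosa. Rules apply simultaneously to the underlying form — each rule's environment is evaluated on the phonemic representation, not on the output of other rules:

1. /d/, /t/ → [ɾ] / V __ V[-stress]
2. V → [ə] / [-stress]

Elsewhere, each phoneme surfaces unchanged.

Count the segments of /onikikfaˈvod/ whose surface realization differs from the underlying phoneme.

Segments that undergo a rule: /o/ → [ə] (rule 2); /i/ → [ə] (rule 2); /i/ → [ə] (rule 2); /a/ → [ə] (rule 2).
All other segments surface unchanged.

4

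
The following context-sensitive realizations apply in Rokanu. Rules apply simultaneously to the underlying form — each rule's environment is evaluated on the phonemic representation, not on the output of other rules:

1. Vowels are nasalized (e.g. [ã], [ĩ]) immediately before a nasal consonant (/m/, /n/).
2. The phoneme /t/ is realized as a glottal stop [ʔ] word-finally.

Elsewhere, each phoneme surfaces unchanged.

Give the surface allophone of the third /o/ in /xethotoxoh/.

[o]

/o/ (between /x/ and /h/) fails the environment for rule 1, so it stays [o].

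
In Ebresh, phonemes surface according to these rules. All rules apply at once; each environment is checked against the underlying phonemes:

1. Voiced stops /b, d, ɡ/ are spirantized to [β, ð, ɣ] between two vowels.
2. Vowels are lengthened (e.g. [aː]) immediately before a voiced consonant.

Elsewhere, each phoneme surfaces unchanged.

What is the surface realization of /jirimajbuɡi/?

/i/ meets the environment for rule 2 (before a voiced consonant) → [iː].
/i/ — between /r/ and /m/, before a voiced consonant — surfaces as [iː] (rule 2).
Rule 2 applies to /a/ (between /m/ and /j/: before a voiced consonant) → [aː].
/b/ (between /j/ and /u/): rule 1 targets it, but not between two vowels → unchanged [b].
/u/ (between /b/ and /ɡ/): before a voiced consonant, so rule 2 applies → [uː].
Rule 1 applies to /ɡ/ (between /u/ and /i/: between two vowels) → [ɣ].
/i/ — word-final; rule 2 does not apply here → [i].

[jiːriːmaːjbuːɣi]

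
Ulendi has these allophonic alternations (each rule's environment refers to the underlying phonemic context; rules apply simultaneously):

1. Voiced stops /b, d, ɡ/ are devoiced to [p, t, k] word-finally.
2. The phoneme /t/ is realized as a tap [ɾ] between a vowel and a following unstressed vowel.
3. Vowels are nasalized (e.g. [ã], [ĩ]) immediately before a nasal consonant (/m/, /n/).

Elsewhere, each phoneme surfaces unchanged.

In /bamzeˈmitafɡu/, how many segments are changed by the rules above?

3

Segments that undergo a rule: /a/ → [ã] (rule 3); /e/ → [ẽ] (rule 3); /t/ → [ɾ] (rule 2).
All other segments surface unchanged.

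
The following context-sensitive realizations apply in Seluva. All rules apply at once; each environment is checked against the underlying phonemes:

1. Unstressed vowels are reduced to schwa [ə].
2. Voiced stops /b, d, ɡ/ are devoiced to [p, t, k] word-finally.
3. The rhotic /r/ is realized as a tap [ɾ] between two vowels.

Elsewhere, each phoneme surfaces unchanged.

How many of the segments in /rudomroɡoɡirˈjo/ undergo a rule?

5

Segments that undergo a rule: /u/ → [ə] (rule 1); /o/ → [ə] (rule 1); /o/ → [ə] (rule 1); /o/ → [ə] (rule 1); /i/ → [ə] (rule 1).
All other segments surface unchanged.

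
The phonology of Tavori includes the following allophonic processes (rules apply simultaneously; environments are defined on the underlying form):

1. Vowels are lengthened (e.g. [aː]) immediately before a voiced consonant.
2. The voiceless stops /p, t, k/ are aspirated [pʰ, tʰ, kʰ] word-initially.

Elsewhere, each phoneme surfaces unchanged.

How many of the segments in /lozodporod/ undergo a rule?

4

Segments that undergo a rule: /o/ → [oː] (rule 1); /o/ → [oː] (rule 1); /o/ → [oː] (rule 1); /o/ → [oː] (rule 1).
All other segments surface unchanged.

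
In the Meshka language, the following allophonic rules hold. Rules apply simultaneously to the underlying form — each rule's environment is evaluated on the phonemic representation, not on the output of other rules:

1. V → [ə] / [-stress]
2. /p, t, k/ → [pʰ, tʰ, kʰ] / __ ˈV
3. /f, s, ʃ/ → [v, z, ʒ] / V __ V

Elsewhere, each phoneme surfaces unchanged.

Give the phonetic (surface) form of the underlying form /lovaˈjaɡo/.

/l/ stays [l].
/o/ meets the environment for rule 1 (in an unstressed syllable) → [ə].
/v/ — not in any rule's target class → [v].
/a/ (between /v/ and /j/): in an unstressed syllable, so rule 1 applies → [ə].
/j/ (between /a/ and /a/) is unaffected → [j].
/a/ (between /j/ and /ɡ/) is in the target of rule 1 but the environment (in an unstressed syllable) is not met → [a].
/ɡ/ stays [ɡ].
Rule 1 applies to /o/ (word-final: in an unstressed syllable) → [ə].

[ləvəˈjaɡə]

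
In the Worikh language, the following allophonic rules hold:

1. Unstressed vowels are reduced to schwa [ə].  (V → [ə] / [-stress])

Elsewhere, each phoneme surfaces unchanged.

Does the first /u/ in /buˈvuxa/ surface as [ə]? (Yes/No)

/u/ — between /b/ and /v/, in an unstressed syllable — surfaces as [ə] (rule 1).
The actual realization is [ə], which matches [ə].

Yes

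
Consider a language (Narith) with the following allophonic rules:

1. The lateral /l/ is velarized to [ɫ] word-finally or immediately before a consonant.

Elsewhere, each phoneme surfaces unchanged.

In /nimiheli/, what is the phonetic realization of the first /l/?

/l/ (between /e/ and /i/) is in the target of rule 1 but the environment (word-finally or immediately before a consonant) is not met → [l].

[l]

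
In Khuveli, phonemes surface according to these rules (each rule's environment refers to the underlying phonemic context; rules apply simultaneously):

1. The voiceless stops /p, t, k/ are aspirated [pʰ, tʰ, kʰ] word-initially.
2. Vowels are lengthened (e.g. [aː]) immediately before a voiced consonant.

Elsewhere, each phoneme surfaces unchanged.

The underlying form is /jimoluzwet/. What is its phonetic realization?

[jiːmoːluːzwet]

/j/ — not in any rule's target class → [j].
Rule 2 applies to /i/ (between /j/ and /m/: before a voiced consonant) → [iː].
/m/ (between /i/ and /o/) is unaffected → [m].
/o/ meets the environment for rule 2 (before a voiced consonant) → [oː].
/l/ stays [l].
/u/ — between /l/ and /z/, before a voiced consonant — surfaces as [uː] (rule 2).
/z/ stays [z].
/w/ (between /z/ and /e/) is unaffected → [w].
/e/ (between /w/ and /t/) fails the environment for rule 2, so it stays [e].
/t/ (word-final): rule 1 targets it, but not word-initially → unchanged [t].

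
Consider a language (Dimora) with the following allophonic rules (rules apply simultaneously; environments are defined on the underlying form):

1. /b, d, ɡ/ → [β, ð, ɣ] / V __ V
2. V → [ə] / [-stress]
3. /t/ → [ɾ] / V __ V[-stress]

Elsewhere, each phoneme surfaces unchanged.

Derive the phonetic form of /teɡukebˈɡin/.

/t/ — word-initial; rule 3 does not apply here → [t].
/e/ — between /t/ and /ɡ/, in an unstressed syllable — surfaces as [ə] (rule 2).
Rule 1 applies to /ɡ/ (between /e/ and /u/: between two vowels) → [ɣ].
/u/ meets the environment for rule 2 (in an unstressed syllable) → [ə].
Rule 2 applies to /e/ (between /k/ and /b/: in an unstressed syllable) → [ə].
/b/ — between /e/ and /ɡ/; rule 1 does not apply here → [b].
/ɡ/ (between /b/ and /i/) fails the environment for rule 1, so it stays [ɡ].
/i/ (between /ɡ/ and /n/) is in the target of rule 2 but the environment (in an unstressed syllable) is not met → [i].

[təɣəkəbˈɡin]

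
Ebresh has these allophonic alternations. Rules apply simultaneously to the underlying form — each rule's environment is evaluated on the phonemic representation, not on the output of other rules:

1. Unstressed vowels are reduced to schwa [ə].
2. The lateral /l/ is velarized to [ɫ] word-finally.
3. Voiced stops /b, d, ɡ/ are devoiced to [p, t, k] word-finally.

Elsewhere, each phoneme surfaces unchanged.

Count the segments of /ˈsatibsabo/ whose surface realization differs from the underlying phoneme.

3

Segments that undergo a rule: /i/ → [ə] (rule 1); /a/ → [ə] (rule 1); /o/ → [ə] (rule 1).
All other segments surface unchanged.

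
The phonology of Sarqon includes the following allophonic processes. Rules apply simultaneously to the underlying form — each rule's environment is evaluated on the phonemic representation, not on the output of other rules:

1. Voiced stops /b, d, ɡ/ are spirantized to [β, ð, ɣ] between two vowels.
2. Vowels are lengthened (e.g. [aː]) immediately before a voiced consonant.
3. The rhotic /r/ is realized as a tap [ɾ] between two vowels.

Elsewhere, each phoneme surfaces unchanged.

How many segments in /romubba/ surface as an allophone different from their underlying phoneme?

2

Segments that undergo a rule: /o/ → [oː] (rule 2); /u/ → [uː] (rule 2).
All other segments surface unchanged.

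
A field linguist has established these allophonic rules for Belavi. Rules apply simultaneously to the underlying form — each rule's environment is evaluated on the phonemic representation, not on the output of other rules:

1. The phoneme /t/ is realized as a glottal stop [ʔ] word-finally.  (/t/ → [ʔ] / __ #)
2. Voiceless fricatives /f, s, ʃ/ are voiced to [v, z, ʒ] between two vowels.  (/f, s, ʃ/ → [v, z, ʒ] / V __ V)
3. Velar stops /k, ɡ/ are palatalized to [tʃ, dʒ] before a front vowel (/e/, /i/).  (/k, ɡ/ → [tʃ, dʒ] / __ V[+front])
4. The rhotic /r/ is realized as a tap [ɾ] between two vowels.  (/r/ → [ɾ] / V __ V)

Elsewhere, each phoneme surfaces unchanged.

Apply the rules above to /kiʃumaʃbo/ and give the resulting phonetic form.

/k/ (word-initial): before a front vowel, so rule 3 applies → [tʃ].
/i/ — not in any rule's target class → [i].
/ʃ/ meets the environment for rule 2 (between two vowels) → [ʒ].
/u/ — not in any rule's target class → [u].
/m/ — not in any rule's target class → [m].
/a/ (between /m/ and /ʃ/): no rule targets it → [a].
/ʃ/ (between /a/ and /b/) is in the target of rule 2 but the environment (between two vowels) is not met → [ʃ].
/b/ (between /ʃ/ and /o/) is unaffected → [b].
/o/ — not in any rule's target class → [o].

[tʃiʒumaʃbo]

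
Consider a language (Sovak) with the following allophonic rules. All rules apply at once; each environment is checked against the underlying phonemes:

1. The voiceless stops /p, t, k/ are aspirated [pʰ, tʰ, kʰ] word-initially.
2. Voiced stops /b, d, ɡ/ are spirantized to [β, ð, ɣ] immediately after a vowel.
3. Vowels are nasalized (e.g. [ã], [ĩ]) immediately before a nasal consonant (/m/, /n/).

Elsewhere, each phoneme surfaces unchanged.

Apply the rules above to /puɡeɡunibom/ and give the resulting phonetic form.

/p/ — word-initial, word-initially — surfaces as [pʰ] (rule 1).
/u/ (between /p/ and /ɡ/) is in the target of rule 3 but the environment (before a nasal consonant) is not met → [u].
/ɡ/ (between /u/ and /e/) occurs immediately after a vowel → [ɣ] by rule 2.
/e/ (between /ɡ/ and /ɡ/): rule 3 targets it, but not before a nasal consonant → unchanged [e].
Rule 2 applies to /ɡ/ (between /e/ and /u/: immediately after a vowel) → [ɣ].
Rule 3 applies to /u/ (between /ɡ/ and /n/: before a nasal consonant) → [ũ].
/n/ — not in any rule's target class → [n].
/i/ (between /n/ and /b/) is in the target of rule 3 but the environment (before a nasal consonant) is not met → [i].
Rule 2 applies to /b/ (between /i/ and /o/: immediately after a vowel) → [β].
/o/ (between /b/ and /m/): before a nasal consonant, so rule 3 applies → [õ].
/m/ (word-final): no rule targets it → [m].

[pʰuɣeɣũniβõm]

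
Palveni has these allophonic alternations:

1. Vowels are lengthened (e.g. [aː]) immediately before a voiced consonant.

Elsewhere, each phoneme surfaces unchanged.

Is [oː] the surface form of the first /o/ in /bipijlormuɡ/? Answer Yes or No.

Yes

Rule 1 applies to /o/ (between /l/ and /r/: before a voiced consonant) → [oː].
The actual realization is [oː], which matches [oː].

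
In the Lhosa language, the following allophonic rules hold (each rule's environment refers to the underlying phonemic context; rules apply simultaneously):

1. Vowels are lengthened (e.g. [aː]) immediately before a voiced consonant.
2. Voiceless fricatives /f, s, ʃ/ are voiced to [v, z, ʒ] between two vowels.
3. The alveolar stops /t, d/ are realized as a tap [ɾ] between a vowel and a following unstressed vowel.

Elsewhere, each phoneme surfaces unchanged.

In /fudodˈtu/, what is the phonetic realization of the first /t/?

[t]

/t/ (between /d/ and /u/): rule 3 targets it, but not between a vowel and a following unstressed vowel → unchanged [t].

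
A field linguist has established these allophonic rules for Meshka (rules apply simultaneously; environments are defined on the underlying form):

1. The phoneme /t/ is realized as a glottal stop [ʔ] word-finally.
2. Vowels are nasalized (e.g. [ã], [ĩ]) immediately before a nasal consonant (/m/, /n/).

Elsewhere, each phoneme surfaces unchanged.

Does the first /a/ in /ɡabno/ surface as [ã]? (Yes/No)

No

/a/ (between /ɡ/ and /b/) fails the environment for rule 2, so it stays [a].
The actual realization is [a], not [ã].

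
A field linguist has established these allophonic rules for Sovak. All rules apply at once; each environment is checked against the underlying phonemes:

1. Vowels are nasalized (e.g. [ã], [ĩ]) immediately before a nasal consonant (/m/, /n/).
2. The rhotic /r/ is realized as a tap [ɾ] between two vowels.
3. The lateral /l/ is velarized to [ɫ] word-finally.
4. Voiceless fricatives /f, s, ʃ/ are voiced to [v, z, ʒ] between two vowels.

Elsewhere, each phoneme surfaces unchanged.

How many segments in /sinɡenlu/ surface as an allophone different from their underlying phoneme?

2

Segments that undergo a rule: /i/ → [ĩ] (rule 1); /e/ → [ẽ] (rule 1).
All other segments surface unchanged.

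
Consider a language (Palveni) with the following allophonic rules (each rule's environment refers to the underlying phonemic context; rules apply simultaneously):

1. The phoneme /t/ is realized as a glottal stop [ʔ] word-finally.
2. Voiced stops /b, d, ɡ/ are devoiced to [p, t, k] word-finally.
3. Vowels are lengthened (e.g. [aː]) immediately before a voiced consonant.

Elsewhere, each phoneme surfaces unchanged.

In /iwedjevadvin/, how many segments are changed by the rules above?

Segments that undergo a rule: /i/ → [iː] (rule 3); /e/ → [eː] (rule 3); /e/ → [eː] (rule 3); /a/ → [aː] (rule 3); /i/ → [iː] (rule 3).
All other segments surface unchanged.

5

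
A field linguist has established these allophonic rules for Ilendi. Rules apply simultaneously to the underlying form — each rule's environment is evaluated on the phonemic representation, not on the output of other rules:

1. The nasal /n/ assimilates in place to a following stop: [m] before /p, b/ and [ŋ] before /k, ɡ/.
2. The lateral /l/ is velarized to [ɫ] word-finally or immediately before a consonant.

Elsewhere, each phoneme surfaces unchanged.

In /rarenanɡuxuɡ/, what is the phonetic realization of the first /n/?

[n]

/n/ (between /e/ and /a/) fails the environment for rule 1, so it stays [n].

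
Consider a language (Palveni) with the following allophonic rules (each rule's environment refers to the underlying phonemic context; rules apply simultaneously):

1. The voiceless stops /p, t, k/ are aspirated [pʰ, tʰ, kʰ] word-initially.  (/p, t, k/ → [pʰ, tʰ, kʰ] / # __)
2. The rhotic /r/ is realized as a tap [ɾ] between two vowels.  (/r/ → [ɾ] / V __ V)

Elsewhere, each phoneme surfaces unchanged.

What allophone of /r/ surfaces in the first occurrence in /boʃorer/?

/r/ (between /o/ and /e/) occurs between two vowels → [ɾ] by rule 2.

[ɾ]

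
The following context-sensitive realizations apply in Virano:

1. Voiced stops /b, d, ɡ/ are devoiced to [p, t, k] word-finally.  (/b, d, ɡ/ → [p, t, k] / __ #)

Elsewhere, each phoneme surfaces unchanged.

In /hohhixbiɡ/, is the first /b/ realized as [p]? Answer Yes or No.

/b/ (between /x/ and /i/) is in the target of rule 1 but the environment (word-finally) is not met → [b].
The actual realization is [b], not [p].

No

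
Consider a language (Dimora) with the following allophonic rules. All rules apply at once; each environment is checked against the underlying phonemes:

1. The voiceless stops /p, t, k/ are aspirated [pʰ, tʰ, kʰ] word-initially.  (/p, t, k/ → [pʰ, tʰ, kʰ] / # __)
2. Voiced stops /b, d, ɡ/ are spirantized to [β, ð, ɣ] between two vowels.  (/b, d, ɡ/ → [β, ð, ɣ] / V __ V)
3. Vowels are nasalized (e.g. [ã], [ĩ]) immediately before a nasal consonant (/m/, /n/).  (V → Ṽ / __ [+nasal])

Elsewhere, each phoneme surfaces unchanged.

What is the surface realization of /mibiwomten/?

/i/ (between /m/ and /b/) fails the environment for rule 3, so it stays [i].
/b/ (between /i/ and /i/): between two vowels, so rule 2 applies → [β].
/i/ (between /b/ and /w/) fails the environment for rule 3, so it stays [i].
Rule 3 applies to /o/ (between /w/ and /m/: before a nasal consonant) → [õ].
/t/ (between /m/ and /e/) is in the target of rule 1 but the environment (word-initially) is not met → [t].
Rule 3 applies to /e/ (between /t/ and /n/: before a nasal consonant) → [ẽ].

[miβiwõmtẽn]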